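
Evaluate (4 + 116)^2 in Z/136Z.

4 + 116 = 120
(120)^2 ≡ 120 (mod 136)

120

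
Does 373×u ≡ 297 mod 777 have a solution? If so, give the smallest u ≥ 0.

gcd(373, 777) = 1, so a unique solution mod 777 exists.
373⁻¹ ≡ 25 (mod 777).
u ≡ 25×297 ≡ 432 (mod 777).

432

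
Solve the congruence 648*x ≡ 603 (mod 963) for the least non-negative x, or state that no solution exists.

gcd(648, 963) = 9, and 9 | 603, so solutions exist.
Divide through by 9: 72*x mod 107 = 67.
72⁻¹ ≡ 55 (mod 107).
x ≡ 55*67 ≡ 47 (mod 107).
The smallest non-negative solution is x = 47.

47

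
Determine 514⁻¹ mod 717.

166

Run the extended Euclidean algorithm:
717 = 1×514 + 203
514 = 2×203 + 108
203 = 1×108 + 95
108 = 1×95 + 13
95 = 7×13 + 4
13 = 3×4 + 1
4 = 4×1 + 0
gcd(514, 717) = 1, so the inverse exists.
Bézout: 1 = −119×717 + 166×514.
So 514⁻¹ ≡ 166 (mod 717).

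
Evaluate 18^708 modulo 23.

708 in binary is 1011000100, i.e. 708 = 512 + 128 + 64 + 4.
18^1 ≡ 18 (mod 23)
18^2 ≡ 18^2 = 324 ≡ 2 (mod 23)
18^4 ≡ 2^2 = 4 (mod 23)
18^8 ≡ 4^2 = 16 (mod 23)
18^16 ≡ 16^2 = 256 ≡ 3 (mod 23)
18^32 ≡ 3^2 = 9 (mod 23)
18^64 ≡ 9^2 = 81 ≡ 12 (mod 23)
18^128 ≡ 12^2 = 144 ≡ 6 (mod 23)
18^256 ≡ 6^2 = 36 ≡ 13 (mod 23)
18^512 ≡ 13^2 = 169 ≡ 8 (mod 23)
18^708 = 18^512 * 18^128 * 18^64 * 18^4 ≡ 8 * 6 * 12 * 4 (mod 23).
Accumulate the product:
8 * 6 = 48 ≡ 2
2 * 12 = 24 ≡ 1
1 * 4 = 4

4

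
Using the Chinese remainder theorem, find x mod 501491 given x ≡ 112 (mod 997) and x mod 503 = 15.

400906

997⁻¹ mod 503: 997×447 ≡ 1 (mod 503), so 997⁻¹ ≡ 447.
x = 112 + 997×((15 − 112)×447 mod 503) = 112 + 997×402 = 400906.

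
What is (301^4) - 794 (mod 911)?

415

(301)^4 ≡ 298 (mod 911)
298 - 794 = -496 ≡ 415 (mod 911)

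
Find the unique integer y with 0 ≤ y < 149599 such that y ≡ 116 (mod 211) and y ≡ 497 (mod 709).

128826

211⁻¹ mod 709: 211·625 ≡ 1 (mod 709), so 211⁻¹ ≡ 625.
y = 116 + 211·((497 − 116)·625 mod 709) = 116 + 211·610 = 128826.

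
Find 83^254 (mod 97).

66

Using repeated squaring:
254 in binary is 11111110, i.e. 254 = 128 + 64 + 32 + 16 + 8 + 4 + 2.
83^1 ≡ 83 (mod 97)
83^2 ≡ 83^2 = 6889 ≡ 2 (mod 97)
83^4 ≡ 2^2 = 4 (mod 97)
83^8 ≡ 4^2 = 16 (mod 97)
83^16 ≡ 16^2 = 256 ≡ 62 (mod 97)
83^32 ≡ 62^2 = 3844 ≡ 61 (mod 97)
83^64 ≡ 61^2 = 3721 ≡ 35 (mod 97)
83^128 ≡ 35^2 = 1225 ≡ 61 (mod 97)
83^254 = 83^128 * 83^64 * 83^32 * 83^16 * 83^8 * 83^4 * 83^2 ≡ 61 * 35 * 61 * 62 * 16 * 4 * 2 (mod 97).
Accumulate the product:
61 * 35 = 2135 ≡ 1
1 * 61 = 61
61 * 62 = 3782 ≡ 96
96 * 16 = 1536 ≡ 81
81 * 4 = 324 ≡ 33
33 * 2 = 66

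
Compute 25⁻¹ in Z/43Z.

31

Run the extended Euclidean algorithm:
43 = 1·25 + 18
25 = 1·18 + 7
18 = 2·7 + 4
7 = 1·4 + 3
4 = 1·3 + 1
3 = 3·1 + 0
gcd(25, 43) = 1, so the inverse exists.
Back-substitute for 1:
1 = 1·4 − 1·3
  = −1·7 + 2·4
  = 2·18 − 5·7
  = −5·25 + 7·18
  = 7·43 − 12·25
So 25⁻¹ ≡ −12 ≡ 31 (mod 43).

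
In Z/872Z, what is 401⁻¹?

137

872 = 2*401 + 70
401 = 5*70 + 51
70 = 1*51 + 19
51 = 2*19 + 13
19 = 1*13 + 6
13 = 2*6 + 1
6 = 6*1 + 0
gcd(401, 872) = 1, so the inverse exists.
Bézout: 1 = −63*872 + 137*401.
So 401⁻¹ ≡ 137 (mod 872).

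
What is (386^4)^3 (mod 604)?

(386)^4 ≡ 20 (mod 604)
(20)^3 ≡ 148 (mod 604)

148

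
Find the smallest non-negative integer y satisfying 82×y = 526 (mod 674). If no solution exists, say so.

253

gcd(82, 674) = 2, and 2 | 526, so solutions exist.
Divide through by 2: 41×y mod 337 = 263.
41⁻¹ ≡ 74 (mod 337).
y ≡ 74×263 ≡ 253 (mod 337).
The smallest non-negative solution is y = 253.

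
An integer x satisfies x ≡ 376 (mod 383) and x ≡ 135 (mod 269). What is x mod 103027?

14930

383⁻¹ mod 269: 383×59 ≡ 1 (mod 269), so 383⁻¹ ≡ 59.
x = 376 + 383×((135 − 376)×59 mod 269) = 376 + 383×38 = 14930.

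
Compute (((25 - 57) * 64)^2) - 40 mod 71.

25 - 57 = -32 ≡ 39 (mod 71)
39 * 64 = 2496 ≡ 11 (mod 71)
(11)^2 ≡ 50 (mod 71)
50 - 40 = 10

10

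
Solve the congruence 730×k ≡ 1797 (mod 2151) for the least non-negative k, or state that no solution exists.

1131

gcd(730, 2151) = 1, so a unique solution mod 2151 exists.
730⁻¹ ≡ 1765 (mod 2151).
k ≡ 1765×1797 ≡ 1131 (mod 2151).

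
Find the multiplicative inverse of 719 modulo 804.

227

804 = 1·719 + 85
719 = 8·85 + 39
85 = 2·39 + 7
39 = 5·7 + 4
7 = 1·4 + 3
4 = 1·3 + 1
3 = 3·1 + 0
gcd(719, 804) = 1, so the inverse exists.
Back-substitute for 1:
1 = 1·4 − 1·3
  = −1·7 + 2·4
  = 2·39 − 11·7
  = −11·85 + 24·39
  = 24·719 − 203·85
  = −203·804 + 227·719
So 719⁻¹ ≡ 227 (mod 804).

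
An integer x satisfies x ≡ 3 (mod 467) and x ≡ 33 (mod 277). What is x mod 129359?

115819

467⁻¹ mod 277: 467×156 ≡ 1 (mod 277), so 467⁻¹ ≡ 156.
x = 3 + 467×((33 − 3)×156 mod 277) = 3 + 467×248 = 115819.
Check: 115819 mod 467 = 3, 115819 mod 277 = 33. ✓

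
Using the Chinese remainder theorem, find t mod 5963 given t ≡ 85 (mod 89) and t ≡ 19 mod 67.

89⁻¹ mod 67: 89·64 ≡ 1 (mod 67), so 89⁻¹ ≡ 64.
t = 85 + 89·((19 − 85)·64 mod 67) = 85 + 89·64 = 5781.
Check: 5781 mod 89 = 85, 5781 mod 67 = 19. ✓

5781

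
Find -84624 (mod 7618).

-84624 = -12*7618 + 6792, so -84624 ≡ 6792 (mod 7618).

6792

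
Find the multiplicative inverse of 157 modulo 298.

By the extended Euclidean algorithm:
298 = 1*157 + 141
157 = 1*141 + 16
141 = 8*16 + 13
16 = 1*13 + 3
13 = 4*3 + 1
3 = 3*1 + 0
gcd(157, 298) = 1, so the inverse exists.
Back-substitute for 1:
1 = 1*13 − 4*3
  = −4*16 + 5*13
  = 5*141 − 44*16
  = −44*157 + 49*141
  = 49*298 − 93*157
So 157⁻¹ ≡ −93 ≡ 205 (mod 298).

205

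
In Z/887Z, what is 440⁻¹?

By the extended Euclidean algorithm:
887 = 2*440 + 7
440 = 62*7 + 6
7 = 1*6 + 1
6 = 6*1 + 0
gcd(440, 887) = 1, so the inverse exists.
Back-substitute for 1:
1 = 1*7 − 1*6
  = −1*440 + 63*7
  = 63*887 − 127*440
So 440⁻¹ ≡ −127 ≡ 760 (mod 887).

760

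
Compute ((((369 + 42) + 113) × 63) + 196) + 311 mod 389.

369 + 42 = 411 ≡ 22 (mod 389)
22 + 113 = 135
135 × 63 = 8505 ≡ 336 (mod 389)
336 + 196 = 532 ≡ 143 (mod 389)
143 + 311 = 454 ≡ 65 (mod 389)

65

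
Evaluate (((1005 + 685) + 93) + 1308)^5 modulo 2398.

539

1005 + 685 = 1690
1690 + 93 = 1783
1783 + 1308 = 3091 ≡ 693 (mod 2398)
(693)^5 ≡ 539 (mod 2398)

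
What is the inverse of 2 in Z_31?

Run the extended Euclidean algorithm:
31 = 15×2 + 1
2 = 2×1 + 0
gcd(2, 31) = 1, so the inverse exists.
Back-substitute for 1:
1 = 1×31 − 15×2
So 2⁻¹ ≡ −15 ≡ 16 (mod 31).

16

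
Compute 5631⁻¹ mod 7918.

Apply the Euclidean algorithm and back-substitute:
7918 = 1*5631 + 2287
5631 = 2*2287 + 1057
2287 = 2*1057 + 173
1057 = 6*173 + 19
173 = 9*19 + 2
19 = 9*2 + 1
2 = 2*1 + 0
gcd(5631, 7918) = 1, so the inverse exists.
Back-substitute for 1:
1 = 1*19 − 9*2
  = −9*173 + 82*19
  = 82*1057 − 501*173
  = −501*2287 + 1084*1057
  = 1084*5631 − 2669*2287
  = −2669*7918 + 3753*5631
So 5631⁻¹ ≡ 3753 (mod 7918).

3753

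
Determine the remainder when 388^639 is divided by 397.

Compute successive squares:
639 in binary is 1001111111, i.e. 639 = 512 + 64 + 32 + 16 + 8 + 4 + 2 + 1.
388^1 ≡ 388 (mod 397)
388^2 ≡ 388^2 = 150544 ≡ 81 (mod 397)
388^4 ≡ 81^2 = 6561 ≡ 209 (mod 397)
388^8 ≡ 209^2 = 43681 ≡ 11 (mod 397)
388^16 ≡ 11^2 = 121 (mod 397)
388^32 ≡ 121^2 = 14641 ≡ 349 (mod 397)
388^64 ≡ 349^2 = 121801 ≡ 319 (mod 397)
388^128 ≡ 319^2 = 101761 ≡ 129 (mod 397)
388^256 ≡ 129^2 = 16641 ≡ 364 (mod 397)
388^512 ≡ 364^2 = 132496 ≡ 295 (mod 397)
388^639 = 388^512 × 388^64 × 388^32 × 388^16 × 388^8 × 388^4 × 388^2 × 388^1 ≡ 295 × 319 × 349 × 121 × 11 × 209 × 81 × 388 (mod 397).
Accumulate the product:
295 × 319 = 94105 ≡ 16
16 × 349 = 5584 ≡ 26
26 × 121 = 3146 ≡ 367
367 × 11 = 4037 ≡ 67
67 × 209 = 14003 ≡ 108
108 × 81 = 8748 ≡ 14
14 × 388 = 5432 ≡ 271

271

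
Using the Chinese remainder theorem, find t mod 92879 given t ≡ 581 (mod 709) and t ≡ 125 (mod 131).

709⁻¹ mod 131: 709×17 ≡ 1 (mod 131), so 709⁻¹ ≡ 17.
t = 581 + 709×((125 − 581)×17 mod 131) = 581 + 709×108 = 77153.

77153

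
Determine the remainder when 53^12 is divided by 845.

Using repeated squaring:
12 in binary is 1100, i.e. 12 = 8 + 4.
53^1 ≡ 53 (mod 845)
53^2 ≡ 53^2 = 2809 ≡ 274 (mod 845)
53^4 ≡ 274^2 = 75076 ≡ 716 (mod 845)
53^8 ≡ 716^2 = 512656 ≡ 586 (mod 845)
53^12 = 53^8 · 53^4 ≡ 586 · 716 (mod 845).
586 · 716 = 419576 ≡ 456 (mod 845).

456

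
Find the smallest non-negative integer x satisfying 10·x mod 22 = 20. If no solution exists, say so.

gcd(10, 22) = 2, and 2 | 20, so solutions exist.
Divide through by 2: 5·x ≡ 10 (mod 11).
5⁻¹ ≡ 9 (mod 11).
x ≡ 9·10 ≡ 2 (mod 11).
The smallest non-negative solution is x = 2.

2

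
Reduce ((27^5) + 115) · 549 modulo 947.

(27)^5 ≡ 910 (mod 947)
910 + 115 = 1025 ≡ 78 (mod 947)
78 · 549 = 42822 ≡ 207 (mod 947)

207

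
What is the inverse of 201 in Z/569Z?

By the extended Euclidean algorithm:
569 = 2*201 + 167
201 = 1*167 + 34
167 = 4*34 + 31
34 = 1*31 + 3
31 = 10*3 + 1
3 = 3*1 + 0
gcd(201, 569) = 1, so the inverse exists.
Back-substitute for 1:
1 = 1*31 − 10*3
  = −10*34 + 11*31
  = 11*167 − 54*34
  = −54*201 + 65*167
  = 65*569 − 184*201
So 201⁻¹ ≡ −184 ≡ 385 (mod 569).

385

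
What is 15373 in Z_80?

15373 = 192*80 + 13, so 15373 ≡ 13 (mod 80).

13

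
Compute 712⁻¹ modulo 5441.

Run the extended Euclidean algorithm:
5441 = 7·712 + 457
712 = 1·457 + 255
457 = 1·255 + 202
255 = 1·202 + 53
202 = 3·53 + 43
53 = 1·43 + 10
43 = 4·10 + 3
10 = 3·3 + 1
3 = 3·1 + 0
gcd(712, 5441) = 1, so the inverse exists.
Back-substitute for 1:
1 = 1·10 − 3·3
  = −3·43 + 13·10
  = 13·53 − 16·43
  = −16·202 + 61·53
  = 61·255 − 77·202
  = −77·457 + 138·255
  = 138·712 − 215·457
  = −215·5441 + 1643·712
So 712⁻¹ ≡ 1643 (mod 5441).

1643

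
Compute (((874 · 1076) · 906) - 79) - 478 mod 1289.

874 · 1076 = 940424 ≡ 743 (mod 1289)
743 · 906 = 673158 ≡ 300 (mod 1289)
300 - 79 = 221
221 - 478 = -257 ≡ 1032 (mod 1289)

1032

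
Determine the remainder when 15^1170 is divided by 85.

55

Compute successive squares:
15^1 ≡ 15 (mod 85)
15^2 ≡ 15^2 = 225 ≡ 55 (mod 85)
15^4 ≡ 55^2 = 3025 ≡ 50 (mod 85)
15^8 ≡ 50^2 = 2500 ≡ 35 (mod 85)
15^16 ≡ 35^2 = 1225 ≡ 35 (mod 85)
15^32 ≡ 35^2 = 1225 ≡ 35 (mod 85)
15^64 ≡ 35^2 = 1225 ≡ 35 (mod 85)
15^128 ≡ 35^2 = 1225 ≡ 35 (mod 85)
15^256 ≡ 35^2 = 1225 ≡ 35 (mod 85)
15^512 ≡ 35^2 = 1225 ≡ 35 (mod 85)
15^1024 ≡ 35^2 = 1225 ≡ 35 (mod 85)
15^1170 = 15^1024 * 15^128 * 15^16 * 15^2 ≡ 35 * 35 * 35 * 55 (mod 85).
Accumulate the product:
35 * 35 = 1225 ≡ 35
35 * 35 = 1225 ≡ 35
35 * 55 = 1925 ≡ 55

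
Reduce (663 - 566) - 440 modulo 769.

426

663 - 566 = 97
97 - 440 = -343 ≡ 426 (mod 769)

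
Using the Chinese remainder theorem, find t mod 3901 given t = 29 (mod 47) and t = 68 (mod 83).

3554

47⁻¹ mod 83: 47×53 ≡ 1 (mod 83), so 47⁻¹ ≡ 53.
t = 29 + 47×((68 − 29)×53 mod 83) = 29 + 47×75 = 3554.
Check: 3554 mod 47 = 29, 3554 mod 83 = 68. ✓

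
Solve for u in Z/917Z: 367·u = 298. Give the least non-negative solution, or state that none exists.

gcd(367, 917) = 1, so a unique solution mod 917 exists.
367⁻¹ ≡ 5 (mod 917).
u ≡ 5·298 ≡ 573 (mod 917).

573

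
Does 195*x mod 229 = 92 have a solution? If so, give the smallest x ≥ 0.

gcd(195, 229) = 1, so a unique solution mod 229 exists.
195⁻¹ ≡ 101 (mod 229).
x ≡ 101*92 ≡ 132 (mod 229).

132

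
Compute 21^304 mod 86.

59

Using repeated squaring:
304 in binary is 100110000, i.e. 304 = 256 + 32 + 16.
21^1 ≡ 21 (mod 86)
21^2 ≡ 21^2 = 441 ≡ 11 (mod 86)
21^4 ≡ 11^2 = 121 ≡ 35 (mod 86)
21^8 ≡ 35^2 = 1225 ≡ 21 (mod 86)
21^16 ≡ 21^2 = 441 ≡ 11 (mod 86)
21^32 ≡ 11^2 = 121 ≡ 35 (mod 86)
21^64 ≡ 35^2 = 1225 ≡ 21 (mod 86)
21^128 ≡ 21^2 = 441 ≡ 11 (mod 86)
21^256 ≡ 11^2 = 121 ≡ 35 (mod 86)
21^304 = 21^256 × 21^32 × 21^16 ≡ 35 × 35 × 11 (mod 86).
Accumulate the product:
35 × 35 = 1225 ≡ 21
21 × 11 = 231 ≡ 59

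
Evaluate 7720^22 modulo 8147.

Using repeated squaring:
22 in binary is 10110, i.e. 22 = 16 + 4 + 2.
7720^1 ≡ 7720 (mod 8147)
7720^2 ≡ 7720^2 = 59598400 ≡ 3095 (mod 8147)
7720^4 ≡ 3095^2 = 9579025 ≡ 6300 (mod 8147)
7720^8 ≡ 6300^2 = 39690000 ≡ 5963 (mod 8147)
7720^16 ≡ 5963^2 = 35557369 ≡ 3861 (mod 8147)
7720^22 = 7720^16 · 7720^4 · 7720^2 ≡ 3861 · 6300 · 3095 (mod 8147).
Accumulate the product:
3861 · 6300 = 24324300 ≡ 5505
5505 · 3095 = 17037975 ≡ 2598

2598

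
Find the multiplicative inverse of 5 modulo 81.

65

81 = 16·5 + 1
5 = 5·1 + 0
gcd(5, 81) = 1, so the inverse exists.
Back-substitute for 1:
1 = 1·81 − 16·5
So 5⁻¹ ≡ −16 ≡ 65 (mod 81).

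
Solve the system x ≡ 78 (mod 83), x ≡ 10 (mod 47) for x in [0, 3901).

83⁻¹ mod 47: 83·17 ≡ 1 (mod 47), so 83⁻¹ ≡ 17.
x = 78 + 83·((10 − 78)·17 mod 47) = 78 + 83·19 = 1655.

1655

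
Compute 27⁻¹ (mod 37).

11

By the extended Euclidean algorithm:
37 = 1*27 + 10
27 = 2*10 + 7
10 = 1*7 + 3
7 = 2*3 + 1
3 = 3*1 + 0
gcd(27, 37) = 1, so the inverse exists.
Back-substitute for 1:
1 = 1*7 − 2*3
  = −2*10 + 3*7
  = 3*27 − 8*10
  = −8*37 + 11*27
So 27⁻¹ ≡ 11 (mod 37).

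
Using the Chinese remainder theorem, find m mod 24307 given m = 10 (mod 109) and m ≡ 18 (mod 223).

9384

109⁻¹ mod 223: 109·178 ≡ 1 (mod 223), so 109⁻¹ ≡ 178.
m = 10 + 109·((18 − 10)·178 mod 223) = 10 + 109·86 = 9384.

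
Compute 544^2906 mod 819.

544^1 ≡ 544 (mod 819)
544^2 ≡ 544^2 = 295936 ≡ 277 (mod 819)
544^4 ≡ 277^2 = 76729 ≡ 562 (mod 819)
544^8 ≡ 562^2 = 315844 ≡ 529 (mod 819)
544^16 ≡ 529^2 = 279841 ≡ 562 (mod 819)
544^32 ≡ 562^2 = 315844 ≡ 529 (mod 819)
544^64 ≡ 529^2 = 279841 ≡ 562 (mod 819)
544^128 ≡ 562^2 = 315844 ≡ 529 (mod 819)
544^256 ≡ 529^2 = 279841 ≡ 562 (mod 819)
544^512 ≡ 562^2 = 315844 ≡ 529 (mod 819)
544^1024 ≡ 529^2 = 279841 ≡ 562 (mod 819)
544^2048 ≡ 562^2 = 315844 ≡ 529 (mod 819)
544^2906 = 544^2048 · 544^512 · 544^256 · 544^64 · 544^16 · 544^8 · 544^2 ≡ 529 · 529 · 562 · 562 · 562 · 529 · 277 (mod 819).
Accumulate the product:
529 · 529 = 279841 ≡ 562
562 · 562 = 315844 ≡ 529
529 · 562 = 297298 ≡ 1
1 · 562 = 562
562 · 529 = 297298 ≡ 1
1 · 277 = 277

277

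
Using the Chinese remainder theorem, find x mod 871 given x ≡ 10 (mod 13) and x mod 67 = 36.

36

13⁻¹ mod 67: 13×31 ≡ 1 (mod 67), so 13⁻¹ ≡ 31.
x = 10 + 13×((36 − 10)×31 mod 67) = 10 + 13×2 = 36.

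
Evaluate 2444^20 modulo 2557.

1524

Compute successive squares:
2444^1 ≡ 2444 (mod 2557)
2444^2 ≡ 2444^2 = 5973136 ≡ 2541 (mod 2557)
2444^4 ≡ 2541^2 = 6456681 ≡ 256 (mod 2557)
2444^8 ≡ 256^2 = 65536 ≡ 1611 (mod 2557)
2444^16 ≡ 1611^2 = 2595321 ≡ 2523 (mod 2557)
2444^20 = 2444^16 * 2444^4 ≡ 2523 * 256 (mod 2557).
2523 * 256 = 645888 ≡ 1524 (mod 2557).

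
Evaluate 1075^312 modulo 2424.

312 in binary is 100111000, i.e. 312 = 256 + 32 + 16 + 8.
1075^1 ≡ 1075 (mod 2424)
1075^2 ≡ 1075^2 = 1155625 ≡ 1801 (mod 2424)
1075^4 ≡ 1801^2 = 3243601 ≡ 289 (mod 2424)
1075^8 ≡ 289^2 = 83521 ≡ 1105 (mod 2424)
1075^16 ≡ 1105^2 = 1221025 ≡ 1753 (mod 2424)
1075^32 ≡ 1753^2 = 3073009 ≡ 1801 (mod 2424)
1075^64 ≡ 1801^2 = 3243601 ≡ 289 (mod 2424)
1075^128 ≡ 289^2 = 83521 ≡ 1105 (mod 2424)
1075^256 ≡ 1105^2 = 1221025 ≡ 1753 (mod 2424)
1075^312 = 1075^256 * 1075^32 * 1075^16 * 1075^8 ≡ 1753 * 1801 * 1753 * 1105 (mod 2424).
Accumulate the product:
1753 * 1801 = 3157153 ≡ 1105
1105 * 1753 = 1937065 ≡ 289
289 * 1105 = 319345 ≡ 1801

1801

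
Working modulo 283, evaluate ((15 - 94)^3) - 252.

15 - 94 = -79 ≡ 204 (mod 283)
(204)^3 ≡ 230 (mod 283)
230 - 252 = -22 ≡ 261 (mod 283)

261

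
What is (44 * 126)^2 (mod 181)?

44 * 126 = 5544 ≡ 114 (mod 181)
(114)^2 ≡ 145 (mod 181)

145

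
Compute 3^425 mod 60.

By square-and-multiply:
425 in binary is 110101001, i.e. 425 = 256 + 128 + 32 + 8 + 1.
3^1 ≡ 3 (mod 60)
3^2 ≡ 3^2 = 9 (mod 60)
3^4 ≡ 9^2 = 81 ≡ 21 (mod 60)
3^8 ≡ 21^2 = 441 ≡ 21 (mod 60)
3^16 ≡ 21^2 = 441 ≡ 21 (mod 60)
3^32 ≡ 21^2 = 441 ≡ 21 (mod 60)
3^64 ≡ 21^2 = 441 ≡ 21 (mod 60)
3^128 ≡ 21^2 = 441 ≡ 21 (mod 60)
3^256 ≡ 21^2 = 441 ≡ 21 (mod 60)
3^425 = 3^256 · 3^128 · 3^32 · 3^8 · 3^1 ≡ 21 · 21 · 21 · 21 · 3 (mod 60).
Accumulate the product:
21 · 21 = 441 ≡ 21
21 · 21 = 441 ≡ 21
21 · 21 = 441 ≡ 21
21 · 3 = 63 ≡ 3

3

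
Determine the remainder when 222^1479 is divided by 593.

Compute successive squares:
1479 in binary is 10111000111, i.e. 1479 = 1024 + 256 + 128 + 64 + 4 + 2 + 1.
222^1 ≡ 222 (mod 593)
222^2 ≡ 222^2 = 49284 ≡ 65 (mod 593)
222^4 ≡ 65^2 = 4225 ≡ 74 (mod 593)
222^8 ≡ 74^2 = 5476 ≡ 139 (mod 593)
222^16 ≡ 139^2 = 19321 ≡ 345 (mod 593)
222^32 ≡ 345^2 = 119025 ≡ 425 (mod 593)
222^64 ≡ 425^2 = 180625 ≡ 353 (mod 593)
222^128 ≡ 353^2 = 124609 ≡ 79 (mod 593)
222^256 ≡ 79^2 = 6241 ≡ 311 (mod 593)
222^512 ≡ 311^2 = 96721 ≡ 62 (mod 593)
222^1024 ≡ 62^2 = 3844 ≡ 286 (mod 593)
222^1479 = 222^1024 * 222^256 * 222^128 * 222^64 * 222^4 * 222^2 * 222^1 ≡ 286 * 311 * 79 * 353 * 74 * 65 * 222 (mod 593).
Accumulate the product:
286 * 311 = 88946 ≡ 589
589 * 79 = 46531 ≡ 277
277 * 353 = 97781 ≡ 529
529 * 74 = 39146 ≡ 8
8 * 65 = 520
520 * 222 = 115440 ≡ 398

398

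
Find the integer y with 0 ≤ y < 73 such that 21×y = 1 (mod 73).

7

Run the extended Euclidean algorithm:
73 = 3*21 + 10
21 = 2*10 + 1
10 = 10*1 + 0
gcd(21, 73) = 1, so the inverse exists.
Back-substitute for 1:
1 = 1*21 − 2*10
  = −2*73 + 7*21
So 21⁻¹ ≡ 7 (mod 73).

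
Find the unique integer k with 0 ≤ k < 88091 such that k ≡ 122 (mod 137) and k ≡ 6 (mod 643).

44373

137⁻¹ mod 643: 137×291 ≡ 1 (mod 643), so 137⁻¹ ≡ 291.
k = 122 + 137×((6 − 122)×291 mod 643) = 122 + 137×323 = 44373.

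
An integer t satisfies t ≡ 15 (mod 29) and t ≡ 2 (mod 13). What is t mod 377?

29⁻¹ mod 13: 29*9 ≡ 1 (mod 13), so 29⁻¹ ≡ 9.
t = 15 + 29*((2 − 15)*9 mod 13) = 15 + 29*0 = 15.

15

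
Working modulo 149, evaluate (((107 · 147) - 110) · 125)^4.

31

107 · 147 = 15729 ≡ 84 (mod 149)
84 - 110 = -26 ≡ 123 (mod 149)
123 · 125 = 15375 ≡ 28 (mod 149)
(28)^4 ≡ 31 (mod 149)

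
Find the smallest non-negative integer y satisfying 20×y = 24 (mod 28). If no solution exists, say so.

4

gcd(20, 28) = 4, and 4 | 24, so solutions exist.
Divide through by 4: 5×y mod 7 = 6.
5⁻¹ ≡ 3 (mod 7).
y ≡ 3×6 ≡ 4 (mod 7).
The smallest non-negative solution is y = 4.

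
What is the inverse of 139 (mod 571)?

Apply the Euclidean algorithm and back-substitute:
571 = 4·139 + 15
139 = 9·15 + 4
15 = 3·4 + 3
4 = 1·3 + 1
3 = 3·1 + 0
gcd(139, 571) = 1, so the inverse exists.
Bézout: 1 = −37·571 + 152·139.
So 139⁻¹ ≡ 152 (mod 571).

152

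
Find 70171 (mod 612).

70171 = 114×612 + 403, so 70171 ≡ 403 (mod 612).

403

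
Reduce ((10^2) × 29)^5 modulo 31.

26

(10)^2 ≡ 7 (mod 31)
7 × 29 = 203 ≡ 17 (mod 31)
(17)^5 ≡ 26 (mod 31)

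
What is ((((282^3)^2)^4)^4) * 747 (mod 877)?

(282)^3 ≡ 1 (mod 877)
(1)^2 ≡ 1 (mod 877)
(1)^4 ≡ 1 (mod 877)
(1)^4 ≡ 1 (mod 877)
1 * 747 = 747

747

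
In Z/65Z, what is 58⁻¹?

65 = 1*58 + 7
58 = 8*7 + 2
7 = 3*2 + 1
2 = 2*1 + 0
gcd(58, 65) = 1, so the inverse exists.
Bézout: 1 = 25*65 − 28*58.
So 58⁻¹ ≡ −28 ≡ 37 (mod 65).

37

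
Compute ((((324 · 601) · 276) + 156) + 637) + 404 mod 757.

324 · 601 = 194724 ≡ 175 (mod 757)
175 · 276 = 48300 ≡ 609 (mod 757)
609 + 156 = 765 ≡ 8 (mod 757)
8 + 637 = 645
645 + 404 = 1049 ≡ 292 (mod 757)

292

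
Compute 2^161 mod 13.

161 in binary is 10100001, i.e. 161 = 128 + 32 + 1.
2^1 ≡ 2 (mod 13)
2^2 ≡ 2^2 = 4 (mod 13)
2^4 ≡ 4^2 = 16 ≡ 3 (mod 13)
2^8 ≡ 3^2 = 9 (mod 13)
2^16 ≡ 9^2 = 81 ≡ 3 (mod 13)
2^32 ≡ 3^2 = 9 (mod 13)
2^64 ≡ 9^2 = 81 ≡ 3 (mod 13)
2^128 ≡ 3^2 = 9 (mod 13)
2^161 = 2^128 · 2^32 · 2^1 ≡ 9 · 9 · 2 (mod 13).
Accumulate the product:
9 · 9 = 81 ≡ 3
3 · 2 = 6

6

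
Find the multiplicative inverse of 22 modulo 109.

5

109 = 4×22 + 21
22 = 1×21 + 1
21 = 21×1 + 0
gcd(22, 109) = 1, so the inverse exists.
Back-substitute for 1:
1 = 1×22 − 1×21
  = −1×109 + 5×22
So 22⁻¹ ≡ 5 (mod 109).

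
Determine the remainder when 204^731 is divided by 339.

204^1 ≡ 204 (mod 339)
204^2 ≡ 204^2 = 41616 ≡ 258 (mod 339)
204^4 ≡ 258^2 = 66564 ≡ 120 (mod 339)
204^8 ≡ 120^2 = 14400 ≡ 162 (mod 339)
204^16 ≡ 162^2 = 26244 ≡ 141 (mod 339)
204^32 ≡ 141^2 = 19881 ≡ 219 (mod 339)
204^64 ≡ 219^2 = 47961 ≡ 162 (mod 339)
204^128 ≡ 162^2 = 26244 ≡ 141 (mod 339)
204^256 ≡ 141^2 = 19881 ≡ 219 (mod 339)
204^512 ≡ 219^2 = 47961 ≡ 162 (mod 339)
204^731 = 204^512 · 204^128 · 204^64 · 204^16 · 204^8 · 204^2 · 204^1 ≡ 162 · 141 · 162 · 141 · 162 · 258 · 204 (mod 339).
Accumulate the product:
162 · 141 = 22842 ≡ 129
129 · 162 = 20898 ≡ 219
219 · 141 = 30879 ≡ 30
30 · 162 = 4860 ≡ 114
114 · 258 = 29412 ≡ 258
258 · 204 = 52632 ≡ 87

87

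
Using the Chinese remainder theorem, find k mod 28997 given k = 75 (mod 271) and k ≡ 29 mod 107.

13083

271⁻¹ mod 107: 271·92 ≡ 1 (mod 107), so 271⁻¹ ≡ 92.
k = 75 + 271·((29 − 75)·92 mod 107) = 75 + 271·48 = 13083.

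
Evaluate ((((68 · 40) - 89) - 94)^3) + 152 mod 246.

109

68 · 40 = 2720 ≡ 14 (mod 246)
14 - 89 = -75 ≡ 171 (mod 246)
171 - 94 = 77
(77)^3 ≡ 203 (mod 246)
203 + 152 = 355 ≡ 109 (mod 246)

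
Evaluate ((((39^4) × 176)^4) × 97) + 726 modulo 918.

(39)^4 ≡ 81 (mod 918)
81 × 176 = 14256 ≡ 486 (mod 918)
(486)^4 ≡ 378 (mod 918)
378 × 97 = 36666 ≡ 864 (mod 918)
864 + 726 = 1590 ≡ 672 (mod 918)

672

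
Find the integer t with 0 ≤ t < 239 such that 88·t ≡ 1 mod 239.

Apply the Euclidean algorithm and back-substitute:
239 = 2×88 + 63
88 = 1×63 + 25
63 = 2×25 + 13
25 = 1×13 + 12
13 = 1×12 + 1
12 = 12×1 + 0
gcd(88, 239) = 1, so the inverse exists.
Back-substitute for 1:
1 = 1×13 − 1×12
  = −1×25 + 2×13
  = 2×63 − 5×25
  = −5×88 + 7×63
  = 7×239 − 19×88
So 88⁻¹ ≡ −19 ≡ 220 (mod 239).

220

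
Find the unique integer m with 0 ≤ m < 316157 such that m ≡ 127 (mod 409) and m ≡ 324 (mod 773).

52888

409⁻¹ mod 773: 409*189 ≡ 1 (mod 773), so 409⁻¹ ≡ 189.
m = 127 + 409*((324 − 127)*189 mod 773) = 127 + 409*129 = 52888.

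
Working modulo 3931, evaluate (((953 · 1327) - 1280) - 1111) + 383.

772

953 · 1327 = 1264631 ≡ 2780 (mod 3931)
2780 - 1280 = 1500
1500 - 1111 = 389
389 + 383 = 772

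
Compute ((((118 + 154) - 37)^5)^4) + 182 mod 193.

32

118 + 154 = 272 ≡ 79 (mod 193)
79 - 37 = 42
(42)^5 ≡ 124 (mod 193)
(124)^4 ≡ 43 (mod 193)
43 + 182 = 225 ≡ 32 (mod 193)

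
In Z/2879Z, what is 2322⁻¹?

Apply the Euclidean algorithm and back-substitute:
2879 = 1×2322 + 557
2322 = 4×557 + 94
557 = 5×94 + 87
94 = 1×87 + 7
87 = 12×7 + 3
7 = 2×3 + 1
3 = 3×1 + 0
gcd(2322, 2879) = 1, so the inverse exists.
Back-substitute for 1:
1 = 1×7 − 2×3
  = −2×87 + 25×7
  = 25×94 − 27×87
  = −27×557 + 160×94
  = 160×2322 − 667×557
  = −667×2879 + 827×2322
So 2322⁻¹ ≡ 827 (mod 2879).

827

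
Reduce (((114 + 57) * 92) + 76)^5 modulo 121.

23

114 + 57 = 171 ≡ 50 (mod 121)
50 * 92 = 4600 ≡ 2 (mod 121)
2 + 76 = 78
(78)^5 ≡ 23 (mod 121)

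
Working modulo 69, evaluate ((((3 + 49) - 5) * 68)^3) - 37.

3 + 49 = 52
52 - 5 = 47
47 * 68 = 3196 ≡ 22 (mod 69)
(22)^3 ≡ 22 (mod 69)
22 - 37 = -15 ≡ 54 (mod 69)

54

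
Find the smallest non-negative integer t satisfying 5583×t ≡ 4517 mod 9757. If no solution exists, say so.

gcd(5583, 9757) = 1, so a unique solution mod 9757 exists.
5583⁻¹ ≡ 7548 (mod 9757).
t ≡ 7548×4517 ≡ 3358 (mod 9757).

3358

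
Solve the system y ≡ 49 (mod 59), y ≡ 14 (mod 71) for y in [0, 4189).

59⁻¹ mod 71: 59×65 ≡ 1 (mod 71), so 59⁻¹ ≡ 65.
y = 49 + 59×((14 − 49)×65 mod 71) = 49 + 59×68 = 4061.
Check: 4061 mod 59 = 49, 4061 mod 71 = 14. ✓

4061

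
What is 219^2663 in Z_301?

193

2663 in binary is 101001100111, i.e. 2663 = 2048 + 512 + 64 + 32 + 4 + 2 + 1.
219^1 ≡ 219 (mod 301)
219^2 ≡ 219^2 = 47961 ≡ 102 (mod 301)
219^4 ≡ 102^2 = 10404 ≡ 170 (mod 301)
219^8 ≡ 170^2 = 28900 ≡ 4 (mod 301)
219^16 ≡ 4^2 = 16 (mod 301)
219^32 ≡ 16^2 = 256 (mod 301)
219^64 ≡ 256^2 = 65536 ≡ 219 (mod 301)
219^128 ≡ 219^2 = 47961 ≡ 102 (mod 301)
219^256 ≡ 102^2 = 10404 ≡ 170 (mod 301)
219^512 ≡ 170^2 = 28900 ≡ 4 (mod 301)
219^1024 ≡ 4^2 = 16 (mod 301)
219^2048 ≡ 16^2 = 256 (mod 301)
219^2663 = 219^2048 * 219^512 * 219^64 * 219^32 * 219^4 * 219^2 * 219^1 ≡ 256 * 4 * 219 * 256 * 170 * 102 * 219 (mod 301).
Accumulate the product:
256 * 4 = 1024 ≡ 121
121 * 219 = 26499 ≡ 11
11 * 256 = 2816 ≡ 107
107 * 170 = 18190 ≡ 130
130 * 102 = 13260 ≡ 16
16 * 219 = 3504 ≡ 193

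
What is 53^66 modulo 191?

66 in binary is 1000010, i.e. 66 = 64 + 2.
53^1 ≡ 53 (mod 191)
53^2 ≡ 53^2 = 2809 ≡ 135 (mod 191)
53^4 ≡ 135^2 = 18225 ≡ 80 (mod 191)
53^8 ≡ 80^2 = 6400 ≡ 97 (mod 191)
53^16 ≡ 97^2 = 9409 ≡ 50 (mod 191)
53^32 ≡ 50^2 = 2500 ≡ 17 (mod 191)
53^64 ≡ 17^2 = 289 ≡ 98 (mod 191)
53^66 = 53^64 * 53^2 ≡ 98 * 135 (mod 191).
98 * 135 = 13230 ≡ 51 (mod 191).

51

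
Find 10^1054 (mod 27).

10

Using repeated squaring:
1054 in binary is 10000011110, i.e. 1054 = 1024 + 16 + 8 + 4 + 2.
10^1 ≡ 10 (mod 27)
10^2 ≡ 10^2 = 100 ≡ 19 (mod 27)
10^4 ≡ 19^2 = 361 ≡ 10 (mod 27)
10^8 ≡ 10^2 = 100 ≡ 19 (mod 27)
10^16 ≡ 19^2 = 361 ≡ 10 (mod 27)
10^32 ≡ 10^2 = 100 ≡ 19 (mod 27)
10^64 ≡ 19^2 = 361 ≡ 10 (mod 27)
10^128 ≡ 10^2 = 100 ≡ 19 (mod 27)
10^256 ≡ 19^2 = 361 ≡ 10 (mod 27)
10^512 ≡ 10^2 = 100 ≡ 19 (mod 27)
10^1024 ≡ 19^2 = 361 ≡ 10 (mod 27)
10^1054 = 10^1024 × 10^16 × 10^8 × 10^4 × 10^2 ≡ 10 × 10 × 19 × 10 × 19 (mod 27).
Accumulate the product:
10 × 10 = 100 ≡ 19
19 × 19 = 361 ≡ 10
10 × 10 = 100 ≡ 19
19 × 19 = 361 ≡ 10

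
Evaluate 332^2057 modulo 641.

211

332^1 ≡ 332 (mod 641)
332^2 ≡ 332^2 = 110224 ≡ 613 (mod 641)
332^4 ≡ 613^2 = 375769 ≡ 143 (mod 641)
332^8 ≡ 143^2 = 20449 ≡ 578 (mod 641)
332^16 ≡ 578^2 = 334084 ≡ 123 (mod 641)
332^32 ≡ 123^2 = 15129 ≡ 386 (mod 641)
332^64 ≡ 386^2 = 148996 ≡ 284 (mod 641)
332^128 ≡ 284^2 = 80656 ≡ 531 (mod 641)
332^256 ≡ 531^2 = 281961 ≡ 562 (mod 641)
332^512 ≡ 562^2 = 315844 ≡ 472 (mod 641)
332^1024 ≡ 472^2 = 222784 ≡ 357 (mod 641)
332^2048 ≡ 357^2 = 127449 ≡ 531 (mod 641)
332^2057 = 332^2048 * 332^8 * 332^1 ≡ 531 * 578 * 332 (mod 641).
Accumulate the product:
531 * 578 = 306918 ≡ 520
520 * 332 = 172640 ≡ 211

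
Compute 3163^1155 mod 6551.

5188

3163^1 ≡ 3163 (mod 6551)
3163^2 ≡ 3163^2 = 10004569 ≡ 1192 (mod 6551)
3163^4 ≡ 1192^2 = 1420864 ≡ 5848 (mod 6551)
3163^8 ≡ 5848^2 = 34199104 ≡ 2884 (mod 6551)
3163^16 ≡ 2884^2 = 8317456 ≡ 4237 (mod 6551)
3163^32 ≡ 4237^2 = 17952169 ≡ 2429 (mod 6551)
3163^64 ≡ 2429^2 = 5900041 ≡ 4141 (mod 6551)
3163^128 ≡ 4141^2 = 17147881 ≡ 3914 (mod 6551)
3163^256 ≡ 3914^2 = 15319396 ≡ 3158 (mod 6551)
3163^512 ≡ 3158^2 = 9972964 ≡ 2342 (mod 6551)
3163^1024 ≡ 2342^2 = 5484964 ≡ 1777 (mod 6551)
3163^1155 = 3163^1024 · 3163^128 · 3163^2 · 3163^1 ≡ 1777 · 3914 · 1192 · 3163 (mod 6551).
Accumulate the product:
1777 · 3914 = 6955178 ≡ 4567
4567 · 1192 = 5443864 ≡ 6534
6534 · 3163 = 20667042 ≡ 5188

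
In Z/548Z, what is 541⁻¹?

313

Apply the Euclidean algorithm and back-substitute:
548 = 1*541 + 7
541 = 77*7 + 2
7 = 3*2 + 1
2 = 2*1 + 0
gcd(541, 548) = 1, so the inverse exists.
Back-substitute for 1:
1 = 1*7 − 3*2
  = −3*541 + 232*7
  = 232*548 − 235*541
So 541⁻¹ ≡ −235 ≡ 313 (mod 548).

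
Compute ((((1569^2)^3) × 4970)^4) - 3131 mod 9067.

(1569)^2 ≡ 4604 (mod 9067)
(4604)^3 ≡ 6990 (mod 9067)
6990 × 4970 = 34740300 ≡ 4623 (mod 9067)
(4623)^4 ≡ 4313 (mod 9067)
4313 - 3131 = 1182

1182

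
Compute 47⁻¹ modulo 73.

14

Apply the Euclidean algorithm and back-substitute:
73 = 1×47 + 26
47 = 1×26 + 21
26 = 1×21 + 5
21 = 4×5 + 1
5 = 5×1 + 0
gcd(47, 73) = 1, so the inverse exists.
Back-substitute for 1:
1 = 1×21 − 4×5
  = −4×26 + 5×21
  = 5×47 − 9×26
  = −9×73 + 14×47
So 47⁻¹ ≡ 14 (mod 73).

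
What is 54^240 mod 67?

By square-and-multiply:
240 in binary is 11110000, i.e. 240 = 128 + 64 + 32 + 16.
54^1 ≡ 54 (mod 67)
54^2 ≡ 54^2 = 2916 ≡ 35 (mod 67)
54^4 ≡ 35^2 = 1225 ≡ 19 (mod 67)
54^8 ≡ 19^2 = 361 ≡ 26 (mod 67)
54^16 ≡ 26^2 = 676 ≡ 6 (mod 67)
54^32 ≡ 6^2 = 36 (mod 67)
54^64 ≡ 36^2 = 1296 ≡ 23 (mod 67)
54^128 ≡ 23^2 = 529 ≡ 60 (mod 67)
54^240 = 54^128 * 54^64 * 54^32 * 54^16 ≡ 60 * 23 * 36 * 6 (mod 67).
Accumulate the product:
60 * 23 = 1380 ≡ 40
40 * 36 = 1440 ≡ 33
33 * 6 = 198 ≡ 64

64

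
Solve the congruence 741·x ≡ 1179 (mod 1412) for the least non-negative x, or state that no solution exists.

gcd(741, 1412) = 1, so a unique solution mod 1412 exists.
741⁻¹ ≡ 585 (mod 1412).
x ≡ 585·1179 ≡ 659 (mod 1412).

659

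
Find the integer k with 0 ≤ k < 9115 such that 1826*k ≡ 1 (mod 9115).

2431

9115 = 4·1826 + 1811
1826 = 1·1811 + 15
1811 = 120·15 + 11
15 = 1·11 + 4
11 = 2·4 + 3
4 = 1·3 + 1
3 = 3·1 + 0
gcd(1826, 9115) = 1, so the inverse exists.
Bézout: 1 = −487·9115 + 2431·1826.
So 1826⁻¹ ≡ 2431 (mod 9115).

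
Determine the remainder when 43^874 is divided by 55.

34

874 in binary is 1101101010, i.e. 874 = 512 + 256 + 64 + 32 + 8 + 2.
43^1 ≡ 43 (mod 55)
43^2 ≡ 43^2 = 1849 ≡ 34 (mod 55)
43^4 ≡ 34^2 = 1156 ≡ 1 (mod 55)
43^8 ≡ 1^2 = 1 (mod 55)
43^16 ≡ 1^2 = 1 (mod 55)
43^32 ≡ 1^2 = 1 (mod 55)
43^64 ≡ 1^2 = 1 (mod 55)
43^128 ≡ 1^2 = 1 (mod 55)
43^256 ≡ 1^2 = 1 (mod 55)
43^512 ≡ 1^2 = 1 (mod 55)
43^874 = 43^512 × 43^256 × 43^64 × 43^32 × 43^8 × 43^2 ≡ 1 × 1 × 1 × 1 × 1 × 34 (mod 55).
Accumulate the product:
1 × 1 = 1
1 × 1 = 1
1 × 1 = 1
1 × 1 = 1
1 × 34 = 34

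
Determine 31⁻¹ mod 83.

By the extended Euclidean algorithm:
83 = 2·31 + 21
31 = 1·21 + 10
21 = 2·10 + 1
10 = 10·1 + 0
gcd(31, 83) = 1, so the inverse exists.
Bézout: 1 = 3·83 − 8·31.
So 31⁻¹ ≡ −8 ≡ 75 (mod 83).

75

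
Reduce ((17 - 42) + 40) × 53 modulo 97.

19

17 - 42 = -25 ≡ 72 (mod 97)
72 + 40 = 112 ≡ 15 (mod 97)
15 × 53 = 795 ≡ 19 (mod 97)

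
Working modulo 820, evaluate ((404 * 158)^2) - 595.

404 * 158 = 63832 ≡ 692 (mod 820)
(692)^2 ≡ 804 (mod 820)
804 - 595 = 209

209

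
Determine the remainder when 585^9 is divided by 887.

Compute successive squares:
9 in binary is 1001, i.e. 9 = 8 + 1.
585^1 ≡ 585 (mod 887)
585^2 ≡ 585^2 = 342225 ≡ 730 (mod 887)
585^4 ≡ 730^2 = 532900 ≡ 700 (mod 887)
585^8 ≡ 700^2 = 490000 ≡ 376 (mod 887)
585^9 = 585^8 * 585^1 ≡ 376 * 585 (mod 887).
376 * 585 = 219960 ≡ 871 (mod 887).

871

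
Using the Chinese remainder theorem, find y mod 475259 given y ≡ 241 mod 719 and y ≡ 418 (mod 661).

719⁻¹ mod 661: 719×57 ≡ 1 (mod 661), so 719⁻¹ ≡ 57.
y = 241 + 719×((418 − 241)×57 mod 661) = 241 + 719×174 = 125347.

125347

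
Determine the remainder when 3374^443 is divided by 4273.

Compute successive squares:
443 in binary is 110111011, i.e. 443 = 256 + 128 + 32 + 16 + 8 + 2 + 1.
3374^1 ≡ 3374 (mod 4273)
3374^2 ≡ 3374^2 = 11383876 ≡ 604 (mod 4273)
3374^4 ≡ 604^2 = 364816 ≡ 1611 (mod 4273)
3374^8 ≡ 1611^2 = 2595321 ≡ 1610 (mod 4273)
3374^16 ≡ 1610^2 = 2592100 ≡ 2662 (mod 4273)
3374^32 ≡ 2662^2 = 7086244 ≡ 1610 (mod 4273)
3374^64 ≡ 1610^2 = 2592100 ≡ 2662 (mod 4273)
3374^128 ≡ 2662^2 = 7086244 ≡ 1610 (mod 4273)
3374^256 ≡ 1610^2 = 2592100 ≡ 2662 (mod 4273)
3374^443 = 3374^256 × 3374^128 × 3374^32 × 3374^16 × 3374^8 × 3374^2 × 3374^1 ≡ 2662 × 1610 × 1610 × 2662 × 1610 × 604 × 3374 (mod 4273).
Accumulate the product:
2662 × 1610 = 4285820 ≡ 1
1 × 1610 = 1610
1610 × 2662 = 4285820 ≡ 1
1 × 1610 = 1610
1610 × 604 = 972440 ≡ 2469
2469 × 3374 = 8330406 ≡ 2329

2329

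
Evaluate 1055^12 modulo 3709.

3416

1055^1 ≡ 1055 (mod 3709)
1055^2 ≡ 1055^2 = 1113025 ≡ 325 (mod 3709)
1055^4 ≡ 325^2 = 105625 ≡ 1773 (mod 3709)
1055^8 ≡ 1773^2 = 3143529 ≡ 2006 (mod 3709)
1055^12 = 1055^8 · 1055^4 ≡ 2006 · 1773 (mod 3709).
2006 · 1773 = 3556638 ≡ 3416 (mod 3709).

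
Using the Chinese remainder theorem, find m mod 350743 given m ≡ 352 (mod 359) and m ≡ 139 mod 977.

22610

359⁻¹ mod 977: 359·596 ≡ 1 (mod 977), so 359⁻¹ ≡ 596.
m = 352 + 359·((139 − 352)·596 mod 977) = 352 + 359·62 = 22610.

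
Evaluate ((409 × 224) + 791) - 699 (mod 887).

409 × 224 = 91616 ≡ 255 (mod 887)
255 + 791 = 1046 ≡ 159 (mod 887)
159 - 699 = -540 ≡ 347 (mod 887)

347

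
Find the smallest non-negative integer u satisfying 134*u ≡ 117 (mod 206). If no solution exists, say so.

gcd(134, 206) = 2, and 2 does not divide 117.
So the congruence has no solution.

no solution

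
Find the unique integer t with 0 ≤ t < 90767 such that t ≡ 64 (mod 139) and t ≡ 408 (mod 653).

139⁻¹ mod 653: 139*451 ≡ 1 (mod 653), so 139⁻¹ ≡ 451.
t = 64 + 139*((408 − 64)*451 mod 653) = 64 + 139*383 = 53301.
Check: 53301 mod 139 = 64, 53301 mod 653 = 408. ✓

53301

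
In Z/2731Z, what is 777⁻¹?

2137

Apply the Euclidean algorithm and back-substitute:
2731 = 3×777 + 400
777 = 1×400 + 377
400 = 1×377 + 23
377 = 16×23 + 9
23 = 2×9 + 5
9 = 1×5 + 4
5 = 1×4 + 1
4 = 4×1 + 0
gcd(777, 2731) = 1, so the inverse exists.
Bézout: 1 = 169×2731 − 594×777.
So 777⁻¹ ≡ −594 ≡ 2137 (mod 2731).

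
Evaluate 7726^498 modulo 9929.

Compute successive squares:
498 in binary is 111110010, i.e. 498 = 256 + 128 + 64 + 32 + 16 + 2.
7726^1 ≡ 7726 (mod 9929)
7726^2 ≡ 7726^2 = 59691076 ≡ 7857 (mod 9929)
7726^4 ≡ 7857^2 = 61732449 ≡ 3856 (mod 9929)
7726^8 ≡ 3856^2 = 14868736 ≡ 5023 (mod 9929)
7726^16 ≡ 5023^2 = 25230529 ≡ 940 (mod 9929)
7726^32 ≡ 940^2 = 883600 ≡ 9848 (mod 9929)
7726^64 ≡ 9848^2 = 96983104 ≡ 6561 (mod 9929)
7726^128 ≡ 6561^2 = 43046721 ≡ 4506 (mod 9929)
7726^256 ≡ 4506^2 = 20304036 ≡ 9160 (mod 9929)
7726^498 = 7726^256 * 7726^128 * 7726^64 * 7726^32 * 7726^16 * 7726^2 ≡ 9160 * 4506 * 6561 * 9848 * 940 * 7857 (mod 9929).
Accumulate the product:
9160 * 4506 = 41274960 ≡ 107
107 * 6561 = 702027 ≡ 6997
6997 * 9848 = 68906456 ≡ 9125
9125 * 940 = 8577500 ≡ 8773
8773 * 7857 = 68929461 ≡ 2343

2343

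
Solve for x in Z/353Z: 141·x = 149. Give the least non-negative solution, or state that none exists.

314

gcd(141, 353) = 1, so a unique solution mod 353 exists.
141⁻¹ ≡ 348 (mod 353).
x ≡ 348·149 ≡ 314 (mod 353).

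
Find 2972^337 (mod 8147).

2972^1 ≡ 2972 (mod 8147)
2972^2 ≡ 2972^2 = 8832784 ≡ 1436 (mod 8147)
2972^4 ≡ 1436^2 = 2062096 ≡ 905 (mod 8147)
2972^8 ≡ 905^2 = 819025 ≡ 4325 (mod 8147)
2972^16 ≡ 4325^2 = 18705625 ≡ 113 (mod 8147)
2972^32 ≡ 113^2 = 12769 ≡ 4622 (mod 8147)
2972^64 ≡ 4622^2 = 21362884 ≡ 1450 (mod 8147)
2972^128 ≡ 1450^2 = 2102500 ≡ 574 (mod 8147)
2972^256 ≡ 574^2 = 329476 ≡ 3596 (mod 8147)
2972^337 = 2972^256 × 2972^64 × 2972^16 × 2972^1 ≡ 3596 × 1450 × 113 × 2972 (mod 8147).
Accumulate the product:
3596 × 1450 = 5214200 ≡ 120
120 × 113 = 13560 ≡ 5413
5413 × 2972 = 16087436 ≡ 5258

5258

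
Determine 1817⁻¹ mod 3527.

1780

3527 = 1*1817 + 1710
1817 = 1*1710 + 107
1710 = 15*107 + 105
107 = 1*105 + 2
105 = 52*2 + 1
2 = 2*1 + 0
gcd(1817, 3527) = 1, so the inverse exists.
Back-substitute for 1:
1 = 1*105 − 52*2
  = −52*107 + 53*105
  = 53*1710 − 847*107
  = −847*1817 + 900*1710
  = 900*3527 − 1747*1817
So 1817⁻¹ ≡ −1747 ≡ 1780 (mod 3527).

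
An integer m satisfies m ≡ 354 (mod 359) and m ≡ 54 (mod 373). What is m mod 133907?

46306

359⁻¹ mod 373: 359×293 ≡ 1 (mod 373), so 359⁻¹ ≡ 293.
m = 354 + 359×((54 − 354)×293 mod 373) = 354 + 359×128 = 46306.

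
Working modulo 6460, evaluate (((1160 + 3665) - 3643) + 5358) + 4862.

1160 + 3665 = 4825
4825 - 3643 = 1182
1182 + 5358 = 6540 ≡ 80 (mod 6460)
80 + 4862 = 4942

4942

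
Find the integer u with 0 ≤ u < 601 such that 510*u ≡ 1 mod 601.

317

Apply the Euclidean algorithm and back-substitute:
601 = 1*510 + 91
510 = 5*91 + 55
91 = 1*55 + 36
55 = 1*36 + 19
36 = 1*19 + 17
19 = 1*17 + 2
17 = 8*2 + 1
2 = 2*1 + 0
gcd(510, 601) = 1, so the inverse exists.
Back-substitute for 1:
1 = 1*17 − 8*2
  = −8*19 + 9*17
  = 9*36 − 17*19
  = −17*55 + 26*36
  = 26*91 − 43*55
  = −43*510 + 241*91
  = 241*601 − 284*510
So 510⁻¹ ≡ −284 ≡ 317 (mod 601).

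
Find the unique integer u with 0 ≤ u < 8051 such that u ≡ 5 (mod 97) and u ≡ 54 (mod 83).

97⁻¹ mod 83: 97*6 ≡ 1 (mod 83), so 97⁻¹ ≡ 6.
u = 5 + 97*((54 − 5)*6 mod 83) = 5 + 97*45 = 4370.

4370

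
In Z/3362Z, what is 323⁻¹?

3362 = 10·323 + 132
323 = 2·132 + 59
132 = 2·59 + 14
59 = 4·14 + 3
14 = 4·3 + 2
3 = 1·2 + 1
2 = 2·1 + 0
gcd(323, 3362) = 1, so the inverse exists.
Back-substitute for 1:
1 = 1·3 − 1·2
  = −1·14 + 5·3
  = 5·59 − 21·14
  = −21·132 + 47·59
  = 47·323 − 115·132
  = −115·3362 + 1197·323
So 323⁻¹ ≡ 1197 (mod 3362).

1197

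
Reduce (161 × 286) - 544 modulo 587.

161 × 286 = 46046 ≡ 260 (mod 587)
260 - 544 = -284 ≡ 303 (mod 587)

303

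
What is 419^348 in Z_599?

181

348 in binary is 101011100, i.e. 348 = 256 + 64 + 16 + 8 + 4.
419^1 ≡ 419 (mod 599)
419^2 ≡ 419^2 = 175561 ≡ 54 (mod 599)
419^4 ≡ 54^2 = 2916 ≡ 520 (mod 599)
419^8 ≡ 520^2 = 270400 ≡ 251 (mod 599)
419^16 ≡ 251^2 = 63001 ≡ 106 (mod 599)
419^32 ≡ 106^2 = 11236 ≡ 454 (mod 599)
419^64 ≡ 454^2 = 206116 ≡ 60 (mod 599)
419^128 ≡ 60^2 = 3600 ≡ 6 (mod 599)
419^256 ≡ 6^2 = 36 (mod 599)
419^348 = 419^256 * 419^64 * 419^16 * 419^8 * 419^4 ≡ 36 * 60 * 106 * 251 * 520 (mod 599).
Accumulate the product:
36 * 60 = 2160 ≡ 363
363 * 106 = 38478 ≡ 142
142 * 251 = 35642 ≡ 301
301 * 520 = 156520 ≡ 181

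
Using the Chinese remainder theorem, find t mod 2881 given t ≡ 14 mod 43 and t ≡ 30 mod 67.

43⁻¹ mod 67: 43·53 ≡ 1 (mod 67), so 43⁻¹ ≡ 53.
t = 14 + 43·((30 − 14)·53 mod 67) = 14 + 43·44 = 1906.

1906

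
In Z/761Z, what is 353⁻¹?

166

761 = 2×353 + 55
353 = 6×55 + 23
55 = 2×23 + 9
23 = 2×9 + 5
9 = 1×5 + 4
5 = 1×4 + 1
4 = 4×1 + 0
gcd(353, 761) = 1, so the inverse exists.
Bézout: 1 = −77×761 + 166×353.
So 353⁻¹ ≡ 166 (mod 761).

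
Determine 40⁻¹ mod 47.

20

Apply the Euclidean algorithm and back-substitute:
47 = 1*40 + 7
40 = 5*7 + 5
7 = 1*5 + 2
5 = 2*2 + 1
2 = 2*1 + 0
gcd(40, 47) = 1, so the inverse exists.
Back-substitute for 1:
1 = 1*5 − 2*2
  = −2*7 + 3*5
  = 3*40 − 17*7
  = −17*47 + 20*40
So 40⁻¹ ≡ 20 (mod 47).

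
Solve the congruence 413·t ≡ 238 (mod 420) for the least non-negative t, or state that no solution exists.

26

gcd(413, 420) = 7, and 7 | 238, so solutions exist.
Divide through by 7: 59·t mod 60 = 34.
59⁻¹ ≡ 59 (mod 60).
t ≡ 59·34 ≡ 26 (mod 60).
The smallest non-negative solution is t = 26.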